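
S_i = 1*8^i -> [1, 8, 64, 512, 4096]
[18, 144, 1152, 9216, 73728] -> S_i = 18*8^i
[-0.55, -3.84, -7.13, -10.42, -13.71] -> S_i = -0.55 + -3.29*i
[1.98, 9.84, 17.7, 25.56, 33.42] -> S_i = 1.98 + 7.86*i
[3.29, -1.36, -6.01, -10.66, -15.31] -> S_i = 3.29 + -4.65*i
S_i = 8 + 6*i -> [8, 14, 20, 26, 32]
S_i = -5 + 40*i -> [-5, 35, 75, 115, 155]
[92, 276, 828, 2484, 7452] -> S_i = 92*3^i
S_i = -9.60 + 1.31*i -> [-9.6, -8.29, -6.98, -5.67, -4.36]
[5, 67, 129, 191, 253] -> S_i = 5 + 62*i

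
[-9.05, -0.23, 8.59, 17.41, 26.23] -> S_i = -9.05 + 8.82*i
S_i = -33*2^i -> [-33, -66, -132, -264, -528]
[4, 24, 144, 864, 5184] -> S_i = 4*6^i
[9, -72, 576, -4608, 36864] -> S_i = 9*-8^i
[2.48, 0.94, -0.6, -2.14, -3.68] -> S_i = 2.48 + -1.54*i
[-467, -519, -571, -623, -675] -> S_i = -467 + -52*i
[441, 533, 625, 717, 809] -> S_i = 441 + 92*i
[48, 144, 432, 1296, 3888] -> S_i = 48*3^i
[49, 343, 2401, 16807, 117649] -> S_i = 49*7^i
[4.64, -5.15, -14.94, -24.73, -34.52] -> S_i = 4.64 + -9.79*i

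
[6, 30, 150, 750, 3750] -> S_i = 6*5^i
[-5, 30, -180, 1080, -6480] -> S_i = -5*-6^i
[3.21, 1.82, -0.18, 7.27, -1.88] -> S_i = Random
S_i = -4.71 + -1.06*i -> [-4.71, -5.77, -6.83, -7.89, -8.95]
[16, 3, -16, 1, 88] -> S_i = Random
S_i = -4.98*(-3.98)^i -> [-4.98, 19.82, -78.89, 313.96, -1249.57]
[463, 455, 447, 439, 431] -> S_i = 463 + -8*i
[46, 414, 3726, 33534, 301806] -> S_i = 46*9^i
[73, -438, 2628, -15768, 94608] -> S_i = 73*-6^i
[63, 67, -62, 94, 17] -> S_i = Random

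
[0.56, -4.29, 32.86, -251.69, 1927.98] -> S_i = 0.56*(-7.66)^i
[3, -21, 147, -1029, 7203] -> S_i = 3*-7^i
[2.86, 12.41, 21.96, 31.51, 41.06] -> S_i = 2.86 + 9.55*i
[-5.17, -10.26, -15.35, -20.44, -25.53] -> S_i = -5.17 + -5.09*i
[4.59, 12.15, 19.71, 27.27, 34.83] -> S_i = 4.59 + 7.56*i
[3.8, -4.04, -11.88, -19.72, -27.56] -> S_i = 3.80 + -7.84*i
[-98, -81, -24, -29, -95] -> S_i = Random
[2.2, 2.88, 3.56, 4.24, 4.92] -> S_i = 2.20 + 0.68*i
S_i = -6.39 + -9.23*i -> [-6.39, -15.62, -24.85, -34.08, -43.31]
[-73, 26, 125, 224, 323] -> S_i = -73 + 99*i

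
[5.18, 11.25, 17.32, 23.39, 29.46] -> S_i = 5.18 + 6.07*i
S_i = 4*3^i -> [4, 12, 36, 108, 324]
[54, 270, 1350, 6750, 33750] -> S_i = 54*5^i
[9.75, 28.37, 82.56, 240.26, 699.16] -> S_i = 9.75*2.91^i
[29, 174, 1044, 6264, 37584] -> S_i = 29*6^i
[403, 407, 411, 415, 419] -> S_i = 403 + 4*i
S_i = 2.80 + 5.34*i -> [2.8, 8.14, 13.48, 18.82, 24.16]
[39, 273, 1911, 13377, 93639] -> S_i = 39*7^i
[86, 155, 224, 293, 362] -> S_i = 86 + 69*i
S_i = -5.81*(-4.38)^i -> [-5.81, 25.45, -111.46, 488.2, -2138.32]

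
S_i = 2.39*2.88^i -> [2.39, 6.88, 19.82, 57.09, 164.43]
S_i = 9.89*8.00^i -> [9.89, 79.12, 632.96, 5063.68, 40509.44]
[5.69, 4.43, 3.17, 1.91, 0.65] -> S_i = 5.69 + -1.26*i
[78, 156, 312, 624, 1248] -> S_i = 78*2^i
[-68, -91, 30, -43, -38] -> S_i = Random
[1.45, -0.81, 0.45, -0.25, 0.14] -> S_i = 1.45*(-0.56)^i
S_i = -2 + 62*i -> [-2, 60, 122, 184, 246]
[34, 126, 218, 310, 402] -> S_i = 34 + 92*i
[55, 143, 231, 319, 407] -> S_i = 55 + 88*i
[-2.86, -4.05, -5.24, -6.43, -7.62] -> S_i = -2.86 + -1.19*i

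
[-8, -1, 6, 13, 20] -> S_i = -8 + 7*i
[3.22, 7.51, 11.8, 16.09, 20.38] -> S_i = 3.22 + 4.29*i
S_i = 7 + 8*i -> [7, 15, 23, 31, 39]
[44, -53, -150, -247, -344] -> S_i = 44 + -97*i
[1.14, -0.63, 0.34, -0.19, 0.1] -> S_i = 1.14*(-0.55)^i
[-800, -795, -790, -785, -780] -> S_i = -800 + 5*i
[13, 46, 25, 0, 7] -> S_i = Random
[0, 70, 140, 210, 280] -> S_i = 0 + 70*i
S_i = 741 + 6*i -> [741, 747, 753, 759, 765]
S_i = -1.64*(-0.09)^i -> [-1.64, 0.15, -0.01, 0.0, -0.0]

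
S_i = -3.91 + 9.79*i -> [-3.91, 5.88, 15.67, 25.46, 35.25]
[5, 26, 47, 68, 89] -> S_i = 5 + 21*i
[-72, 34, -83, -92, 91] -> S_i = Random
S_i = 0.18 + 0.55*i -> [0.18, 0.73, 1.28, 1.83, 2.38]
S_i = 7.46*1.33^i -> [7.46, 9.92, 13.2, 17.55, 23.34]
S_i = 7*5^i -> [7, 35, 175, 875, 4375]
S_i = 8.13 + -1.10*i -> [8.13, 7.03, 5.93, 4.83, 3.73]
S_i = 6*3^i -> [6, 18, 54, 162, 486]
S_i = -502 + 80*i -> [-502, -422, -342, -262, -182]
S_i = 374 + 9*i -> [374, 383, 392, 401, 410]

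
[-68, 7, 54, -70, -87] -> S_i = Random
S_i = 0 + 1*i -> [0, 1, 2, 3, 4]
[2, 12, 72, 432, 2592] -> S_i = 2*6^i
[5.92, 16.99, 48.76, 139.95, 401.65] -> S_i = 5.92*2.87^i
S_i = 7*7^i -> [7, 49, 343, 2401, 16807]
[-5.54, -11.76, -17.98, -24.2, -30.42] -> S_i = -5.54 + -6.22*i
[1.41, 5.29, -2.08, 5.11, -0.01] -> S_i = Random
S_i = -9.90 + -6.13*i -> [-9.9, -16.03, -22.16, -28.29, -34.42]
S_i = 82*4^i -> [82, 328, 1312, 5248, 20992]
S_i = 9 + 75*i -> [9, 84, 159, 234, 309]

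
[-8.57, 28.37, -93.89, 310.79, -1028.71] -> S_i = -8.57*(-3.31)^i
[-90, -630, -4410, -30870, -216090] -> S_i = -90*7^i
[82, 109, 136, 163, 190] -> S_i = 82 + 27*i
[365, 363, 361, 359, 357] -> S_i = 365 + -2*i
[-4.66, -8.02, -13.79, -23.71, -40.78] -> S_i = -4.66*1.72^i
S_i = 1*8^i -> [1, 8, 64, 512, 4096]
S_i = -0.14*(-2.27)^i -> [-0.14, 0.32, -0.72, 1.64, -3.72]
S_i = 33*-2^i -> [33, -66, 132, -264, 528]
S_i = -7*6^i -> [-7, -42, -252, -1512, -9072]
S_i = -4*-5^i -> [-4, 20, -100, 500, -2500]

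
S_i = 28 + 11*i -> [28, 39, 50, 61, 72]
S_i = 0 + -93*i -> [0, -93, -186, -279, -372]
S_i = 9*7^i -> [9, 63, 441, 3087, 21609]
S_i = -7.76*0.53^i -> [-7.76, -4.11, -2.18, -1.16, -0.61]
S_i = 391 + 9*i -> [391, 400, 409, 418, 427]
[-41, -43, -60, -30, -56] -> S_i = Random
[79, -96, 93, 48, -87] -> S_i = Random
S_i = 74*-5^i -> [74, -370, 1850, -9250, 46250]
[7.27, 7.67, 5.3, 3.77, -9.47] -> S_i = Random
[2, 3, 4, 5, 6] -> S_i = 2 + 1*i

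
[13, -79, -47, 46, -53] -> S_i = Random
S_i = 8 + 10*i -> [8, 18, 28, 38, 48]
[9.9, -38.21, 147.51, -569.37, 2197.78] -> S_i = 9.90*(-3.86)^i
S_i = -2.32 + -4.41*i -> [-2.32, -6.73, -11.14, -15.55, -19.96]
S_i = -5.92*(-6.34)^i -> [-5.92, 37.53, -237.96, 1508.65, -9564.86]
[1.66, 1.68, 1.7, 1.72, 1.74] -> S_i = 1.66 + 0.02*i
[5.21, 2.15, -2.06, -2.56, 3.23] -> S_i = Random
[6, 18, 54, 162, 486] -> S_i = 6*3^i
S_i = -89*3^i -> [-89, -267, -801, -2403, -7209]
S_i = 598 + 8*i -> [598, 606, 614, 622, 630]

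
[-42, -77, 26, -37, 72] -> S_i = Random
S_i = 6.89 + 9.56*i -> [6.89, 16.45, 26.01, 35.57, 45.13]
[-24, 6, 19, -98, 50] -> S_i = Random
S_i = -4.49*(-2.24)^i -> [-4.49, 10.06, -22.53, 50.47, -113.04]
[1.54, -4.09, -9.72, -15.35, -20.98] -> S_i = 1.54 + -5.63*i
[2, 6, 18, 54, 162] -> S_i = 2*3^i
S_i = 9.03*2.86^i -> [9.03, 25.83, 73.86, 211.24, 604.16]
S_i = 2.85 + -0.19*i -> [2.85, 2.66, 2.47, 2.28, 2.09]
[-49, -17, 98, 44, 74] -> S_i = Random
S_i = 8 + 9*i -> [8, 17, 26, 35, 44]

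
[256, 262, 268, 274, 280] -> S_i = 256 + 6*i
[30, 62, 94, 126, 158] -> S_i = 30 + 32*i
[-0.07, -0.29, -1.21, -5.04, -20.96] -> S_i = -0.07*4.16^i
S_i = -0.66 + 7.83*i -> [-0.66, 7.17, 15.0, 22.83, 30.66]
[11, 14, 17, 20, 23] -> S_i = 11 + 3*i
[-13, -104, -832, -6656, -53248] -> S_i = -13*8^i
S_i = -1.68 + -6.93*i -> [-1.68, -8.61, -15.54, -22.47, -29.4]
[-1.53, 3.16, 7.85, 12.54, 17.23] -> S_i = -1.53 + 4.69*i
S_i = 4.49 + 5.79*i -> [4.49, 10.28, 16.07, 21.86, 27.65]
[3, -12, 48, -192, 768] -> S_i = 3*-4^i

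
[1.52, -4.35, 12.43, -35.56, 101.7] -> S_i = 1.52*(-2.86)^i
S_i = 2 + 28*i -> [2, 30, 58, 86, 114]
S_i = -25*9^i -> [-25, -225, -2025, -18225, -164025]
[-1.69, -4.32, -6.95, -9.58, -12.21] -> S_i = -1.69 + -2.63*i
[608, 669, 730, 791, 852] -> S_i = 608 + 61*i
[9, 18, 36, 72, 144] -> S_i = 9*2^i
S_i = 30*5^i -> [30, 150, 750, 3750, 18750]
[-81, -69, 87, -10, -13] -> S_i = Random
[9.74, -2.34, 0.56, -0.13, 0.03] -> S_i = 9.74*(-0.24)^i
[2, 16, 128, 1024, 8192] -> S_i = 2*8^i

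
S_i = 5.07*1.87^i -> [5.07, 9.48, 17.73, 33.15, 62.0]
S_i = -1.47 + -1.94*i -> [-1.47, -3.41, -5.35, -7.29, -9.23]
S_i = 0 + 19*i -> [0, 19, 38, 57, 76]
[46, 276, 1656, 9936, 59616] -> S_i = 46*6^i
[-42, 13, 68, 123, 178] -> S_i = -42 + 55*i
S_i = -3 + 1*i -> [-3, -2, -1, 0, 1]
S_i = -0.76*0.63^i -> [-0.76, -0.48, -0.3, -0.19, -0.12]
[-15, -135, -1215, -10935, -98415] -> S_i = -15*9^i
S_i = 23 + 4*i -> [23, 27, 31, 35, 39]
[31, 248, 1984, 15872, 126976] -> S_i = 31*8^i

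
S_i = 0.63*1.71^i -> [0.63, 1.08, 1.84, 3.15, 5.39]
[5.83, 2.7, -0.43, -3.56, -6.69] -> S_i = 5.83 + -3.13*i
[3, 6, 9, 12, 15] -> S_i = 3 + 3*i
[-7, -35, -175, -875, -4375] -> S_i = -7*5^i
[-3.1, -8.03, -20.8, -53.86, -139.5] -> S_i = -3.10*2.59^i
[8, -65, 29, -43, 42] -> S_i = Random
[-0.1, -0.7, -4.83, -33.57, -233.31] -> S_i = -0.10*6.95^i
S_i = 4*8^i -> [4, 32, 256, 2048, 16384]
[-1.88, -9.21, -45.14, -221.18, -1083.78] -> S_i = -1.88*4.90^i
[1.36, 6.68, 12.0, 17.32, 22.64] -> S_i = 1.36 + 5.32*i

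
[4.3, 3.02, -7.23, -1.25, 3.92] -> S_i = Random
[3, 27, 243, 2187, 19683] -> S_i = 3*9^i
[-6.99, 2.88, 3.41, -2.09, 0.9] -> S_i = Random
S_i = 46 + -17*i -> [46, 29, 12, -5, -22]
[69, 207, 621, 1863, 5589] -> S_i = 69*3^i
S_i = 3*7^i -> [3, 21, 147, 1029, 7203]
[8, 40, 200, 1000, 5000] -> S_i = 8*5^i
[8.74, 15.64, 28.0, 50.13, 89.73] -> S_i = 8.74*1.79^i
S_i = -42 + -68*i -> [-42, -110, -178, -246, -314]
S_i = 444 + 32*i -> [444, 476, 508, 540, 572]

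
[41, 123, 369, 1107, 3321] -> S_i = 41*3^i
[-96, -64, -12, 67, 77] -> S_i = Random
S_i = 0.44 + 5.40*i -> [0.44, 5.84, 11.24, 16.64, 22.04]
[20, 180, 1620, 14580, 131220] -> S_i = 20*9^i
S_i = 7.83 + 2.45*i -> [7.83, 10.28, 12.73, 15.18, 17.63]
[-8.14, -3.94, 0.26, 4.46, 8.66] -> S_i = -8.14 + 4.20*i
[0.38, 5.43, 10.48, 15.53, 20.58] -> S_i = 0.38 + 5.05*i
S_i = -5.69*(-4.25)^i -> [-5.69, 24.18, -102.78, 436.8, -1856.38]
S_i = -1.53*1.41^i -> [-1.53, -2.16, -3.04, -4.29, -6.05]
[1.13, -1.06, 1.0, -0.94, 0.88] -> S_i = 1.13*(-0.94)^i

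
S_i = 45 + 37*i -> [45, 82, 119, 156, 193]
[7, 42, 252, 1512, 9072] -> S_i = 7*6^i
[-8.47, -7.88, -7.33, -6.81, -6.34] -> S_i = -8.47*0.93^i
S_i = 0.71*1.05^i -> [0.71, 0.75, 0.78, 0.82, 0.86]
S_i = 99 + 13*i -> [99, 112, 125, 138, 151]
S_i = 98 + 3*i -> [98, 101, 104, 107, 110]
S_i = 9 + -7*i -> [9, 2, -5, -12, -19]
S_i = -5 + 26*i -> [-5, 21, 47, 73, 99]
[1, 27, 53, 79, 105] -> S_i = 1 + 26*i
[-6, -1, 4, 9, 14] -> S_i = -6 + 5*i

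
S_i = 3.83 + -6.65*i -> [3.83, -2.82, -9.47, -16.12, -22.77]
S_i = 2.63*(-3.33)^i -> [2.63, -8.76, 29.16, -97.12, 323.39]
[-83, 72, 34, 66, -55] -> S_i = Random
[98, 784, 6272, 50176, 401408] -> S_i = 98*8^i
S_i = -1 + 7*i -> [-1, 6, 13, 20, 27]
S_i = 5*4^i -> [5, 20, 80, 320, 1280]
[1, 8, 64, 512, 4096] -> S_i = 1*8^i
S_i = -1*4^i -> [-1, -4, -16, -64, -256]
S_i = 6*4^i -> [6, 24, 96, 384, 1536]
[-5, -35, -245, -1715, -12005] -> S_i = -5*7^i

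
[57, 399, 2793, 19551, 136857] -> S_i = 57*7^i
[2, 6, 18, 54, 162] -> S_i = 2*3^i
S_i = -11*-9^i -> [-11, 99, -891, 8019, -72171]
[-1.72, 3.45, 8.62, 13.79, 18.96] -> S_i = -1.72 + 5.17*i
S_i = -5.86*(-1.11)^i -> [-5.86, 6.5, -7.22, 8.01, -8.9]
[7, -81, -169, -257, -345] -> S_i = 7 + -88*i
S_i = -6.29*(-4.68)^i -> [-6.29, 29.44, -137.77, 644.75, -3017.41]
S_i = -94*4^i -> [-94, -376, -1504, -6016, -24064]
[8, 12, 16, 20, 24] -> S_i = 8 + 4*i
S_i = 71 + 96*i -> [71, 167, 263, 359, 455]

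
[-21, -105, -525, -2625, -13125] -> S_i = -21*5^i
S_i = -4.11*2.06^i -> [-4.11, -8.47, -17.44, -35.93, -74.01]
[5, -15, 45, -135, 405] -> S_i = 5*-3^i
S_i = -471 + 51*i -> [-471, -420, -369, -318, -267]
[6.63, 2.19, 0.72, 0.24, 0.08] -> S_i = 6.63*0.33^i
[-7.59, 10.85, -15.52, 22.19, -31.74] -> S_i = -7.59*(-1.43)^i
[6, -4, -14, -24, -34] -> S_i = 6 + -10*i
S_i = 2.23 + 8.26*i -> [2.23, 10.49, 18.75, 27.01, 35.27]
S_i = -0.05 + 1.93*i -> [-0.05, 1.88, 3.81, 5.74, 7.67]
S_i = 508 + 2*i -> [508, 510, 512, 514, 516]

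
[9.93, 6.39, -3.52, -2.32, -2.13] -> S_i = Random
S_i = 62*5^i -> [62, 310, 1550, 7750, 38750]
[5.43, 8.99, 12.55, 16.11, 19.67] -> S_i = 5.43 + 3.56*i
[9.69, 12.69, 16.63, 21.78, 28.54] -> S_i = 9.69*1.31^i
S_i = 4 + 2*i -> [4, 6, 8, 10, 12]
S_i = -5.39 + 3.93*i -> [-5.39, -1.46, 2.47, 6.4, 10.33]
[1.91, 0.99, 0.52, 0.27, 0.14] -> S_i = 1.91*0.52^i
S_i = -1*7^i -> [-1, -7, -49, -343, -2401]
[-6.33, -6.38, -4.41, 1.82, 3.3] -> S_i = Random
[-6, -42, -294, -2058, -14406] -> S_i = -6*7^i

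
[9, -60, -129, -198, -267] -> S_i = 9 + -69*i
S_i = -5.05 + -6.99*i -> [-5.05, -12.04, -19.03, -26.02, -33.01]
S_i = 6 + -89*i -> [6, -83, -172, -261, -350]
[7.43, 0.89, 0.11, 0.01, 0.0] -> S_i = 7.43*0.12^i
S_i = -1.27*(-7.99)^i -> [-1.27, 10.15, -81.08, 647.8, -5175.96]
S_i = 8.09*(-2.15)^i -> [8.09, -17.39, 37.4, -80.4, 172.86]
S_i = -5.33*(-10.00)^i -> [-5.33, 53.3, -533.0, 5330.0, -53300.0]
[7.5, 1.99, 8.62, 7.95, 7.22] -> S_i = Random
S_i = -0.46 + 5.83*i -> [-0.46, 5.37, 11.2, 17.03, 22.86]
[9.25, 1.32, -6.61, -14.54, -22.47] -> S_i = 9.25 + -7.93*i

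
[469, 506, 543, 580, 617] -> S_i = 469 + 37*i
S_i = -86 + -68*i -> [-86, -154, -222, -290, -358]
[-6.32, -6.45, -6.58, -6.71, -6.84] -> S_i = -6.32*1.02^i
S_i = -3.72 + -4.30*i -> [-3.72, -8.02, -12.32, -16.62, -20.92]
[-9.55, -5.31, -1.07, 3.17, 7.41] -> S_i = -9.55 + 4.24*i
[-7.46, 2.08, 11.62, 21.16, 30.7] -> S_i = -7.46 + 9.54*i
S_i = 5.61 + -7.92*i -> [5.61, -2.31, -10.23, -18.15, -26.07]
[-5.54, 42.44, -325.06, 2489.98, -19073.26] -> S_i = -5.54*(-7.66)^i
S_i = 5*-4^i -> [5, -20, 80, -320, 1280]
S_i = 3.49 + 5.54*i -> [3.49, 9.03, 14.57, 20.11, 25.65]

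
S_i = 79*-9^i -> [79, -711, 6399, -57591, 518319]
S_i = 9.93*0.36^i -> [9.93, 3.57, 1.29, 0.46, 0.17]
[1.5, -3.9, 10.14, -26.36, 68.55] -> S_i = 1.50*(-2.60)^i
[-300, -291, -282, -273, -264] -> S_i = -300 + 9*i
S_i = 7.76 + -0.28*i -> [7.76, 7.48, 7.2, 6.92, 6.64]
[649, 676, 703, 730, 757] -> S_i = 649 + 27*i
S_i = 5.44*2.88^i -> [5.44, 15.67, 45.12, 129.95, 374.26]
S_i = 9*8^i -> [9, 72, 576, 4608, 36864]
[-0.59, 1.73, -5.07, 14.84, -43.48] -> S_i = -0.59*(-2.93)^i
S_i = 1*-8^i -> [1, -8, 64, -512, 4096]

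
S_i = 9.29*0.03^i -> [9.29, 0.28, 0.01, 0.0, 0.0]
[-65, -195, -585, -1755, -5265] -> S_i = -65*3^i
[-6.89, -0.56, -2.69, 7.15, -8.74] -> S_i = Random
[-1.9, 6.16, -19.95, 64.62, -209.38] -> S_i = -1.90*(-3.24)^i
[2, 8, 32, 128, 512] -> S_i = 2*4^i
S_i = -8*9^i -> [-8, -72, -648, -5832, -52488]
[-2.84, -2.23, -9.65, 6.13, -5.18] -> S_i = Random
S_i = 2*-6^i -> [2, -12, 72, -432, 2592]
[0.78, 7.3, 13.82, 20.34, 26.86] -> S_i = 0.78 + 6.52*i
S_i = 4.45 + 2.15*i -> [4.45, 6.6, 8.75, 10.9, 13.05]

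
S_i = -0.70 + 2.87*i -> [-0.7, 2.17, 5.04, 7.91, 10.78]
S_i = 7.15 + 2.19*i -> [7.15, 9.34, 11.53, 13.72, 15.91]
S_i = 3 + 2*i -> [3, 5, 7, 9, 11]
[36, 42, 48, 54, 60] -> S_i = 36 + 6*i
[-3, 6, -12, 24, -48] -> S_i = -3*-2^i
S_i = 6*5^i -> [6, 30, 150, 750, 3750]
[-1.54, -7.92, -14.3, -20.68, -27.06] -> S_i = -1.54 + -6.38*i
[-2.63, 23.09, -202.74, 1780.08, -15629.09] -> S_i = -2.63*(-8.78)^i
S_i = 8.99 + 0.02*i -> [8.99, 9.01, 9.03, 9.05, 9.07]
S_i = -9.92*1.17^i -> [-9.92, -11.61, -13.58, -15.89, -18.59]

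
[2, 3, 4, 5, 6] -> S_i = 2 + 1*i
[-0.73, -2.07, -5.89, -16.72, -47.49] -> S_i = -0.73*2.84^i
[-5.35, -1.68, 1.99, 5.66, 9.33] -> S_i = -5.35 + 3.67*i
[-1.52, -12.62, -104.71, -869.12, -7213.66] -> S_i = -1.52*8.30^i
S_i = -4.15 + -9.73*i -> [-4.15, -13.88, -23.61, -33.34, -43.07]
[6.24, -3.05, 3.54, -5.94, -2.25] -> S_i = Random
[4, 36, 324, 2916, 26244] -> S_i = 4*9^i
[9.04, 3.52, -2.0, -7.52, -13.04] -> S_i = 9.04 + -5.52*i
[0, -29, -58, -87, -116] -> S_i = 0 + -29*i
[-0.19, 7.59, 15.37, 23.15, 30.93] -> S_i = -0.19 + 7.78*i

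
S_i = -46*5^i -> [-46, -230, -1150, -5750, -28750]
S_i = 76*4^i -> [76, 304, 1216, 4864, 19456]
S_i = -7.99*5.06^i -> [-7.99, -40.43, -204.57, -1035.14, -5237.8]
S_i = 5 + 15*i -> [5, 20, 35, 50, 65]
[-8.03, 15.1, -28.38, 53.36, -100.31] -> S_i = -8.03*(-1.88)^i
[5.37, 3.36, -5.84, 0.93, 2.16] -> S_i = Random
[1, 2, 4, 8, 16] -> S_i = 1*2^i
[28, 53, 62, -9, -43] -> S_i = Random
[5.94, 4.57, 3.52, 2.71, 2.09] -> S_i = 5.94*0.77^i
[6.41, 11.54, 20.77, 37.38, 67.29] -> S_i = 6.41*1.80^i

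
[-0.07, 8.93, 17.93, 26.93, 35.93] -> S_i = -0.07 + 9.00*i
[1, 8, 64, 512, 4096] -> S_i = 1*8^i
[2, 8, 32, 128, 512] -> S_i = 2*4^i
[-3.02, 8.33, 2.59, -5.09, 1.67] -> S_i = Random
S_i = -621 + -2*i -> [-621, -623, -625, -627, -629]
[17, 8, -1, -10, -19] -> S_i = 17 + -9*i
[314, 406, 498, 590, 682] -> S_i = 314 + 92*i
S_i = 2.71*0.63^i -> [2.71, 1.71, 1.08, 0.68, 0.43]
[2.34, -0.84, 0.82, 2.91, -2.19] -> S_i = Random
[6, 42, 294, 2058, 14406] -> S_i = 6*7^i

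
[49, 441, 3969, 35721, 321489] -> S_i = 49*9^i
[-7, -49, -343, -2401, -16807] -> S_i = -7*7^i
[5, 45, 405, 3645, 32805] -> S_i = 5*9^i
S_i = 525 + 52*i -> [525, 577, 629, 681, 733]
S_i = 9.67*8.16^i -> [9.67, 78.91, 643.88, 5254.08, 42873.32]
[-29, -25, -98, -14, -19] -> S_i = Random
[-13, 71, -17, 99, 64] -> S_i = Random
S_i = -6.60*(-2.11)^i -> [-6.6, 13.93, -29.38, 62.0, -130.82]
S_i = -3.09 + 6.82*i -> [-3.09, 3.73, 10.55, 17.37, 24.19]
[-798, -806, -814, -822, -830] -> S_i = -798 + -8*i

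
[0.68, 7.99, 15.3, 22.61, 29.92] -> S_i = 0.68 + 7.31*i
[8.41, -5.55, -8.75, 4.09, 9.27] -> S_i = Random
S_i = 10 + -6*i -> [10, 4, -2, -8, -14]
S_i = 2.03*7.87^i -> [2.03, 15.98, 125.73, 989.51, 7787.44]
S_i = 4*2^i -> [4, 8, 16, 32, 64]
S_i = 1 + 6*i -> [1, 7, 13, 19, 25]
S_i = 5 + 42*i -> [5, 47, 89, 131, 173]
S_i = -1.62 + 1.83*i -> [-1.62, 0.21, 2.04, 3.87, 5.7]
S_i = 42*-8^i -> [42, -336, 2688, -21504, 172032]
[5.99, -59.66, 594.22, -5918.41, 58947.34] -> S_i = 5.99*(-9.96)^i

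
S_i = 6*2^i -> [6, 12, 24, 48, 96]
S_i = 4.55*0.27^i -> [4.55, 1.23, 0.33, 0.09, 0.02]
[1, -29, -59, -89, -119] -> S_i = 1 + -30*i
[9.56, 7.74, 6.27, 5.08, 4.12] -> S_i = 9.56*0.81^i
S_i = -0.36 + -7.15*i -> [-0.36, -7.51, -14.66, -21.81, -28.96]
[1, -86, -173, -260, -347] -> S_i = 1 + -87*i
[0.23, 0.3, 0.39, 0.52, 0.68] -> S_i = 0.23*1.31^i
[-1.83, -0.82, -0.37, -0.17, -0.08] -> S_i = -1.83*0.45^i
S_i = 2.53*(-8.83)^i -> [2.53, -22.34, 197.26, -1741.82, 15380.25]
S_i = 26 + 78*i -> [26, 104, 182, 260, 338]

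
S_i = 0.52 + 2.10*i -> [0.52, 2.62, 4.72, 6.82, 8.92]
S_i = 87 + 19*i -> [87, 106, 125, 144, 163]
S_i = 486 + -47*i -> [486, 439, 392, 345, 298]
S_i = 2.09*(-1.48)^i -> [2.09, -3.09, 4.58, -6.78, 10.03]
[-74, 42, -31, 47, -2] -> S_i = Random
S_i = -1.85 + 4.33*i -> [-1.85, 2.48, 6.81, 11.14, 15.47]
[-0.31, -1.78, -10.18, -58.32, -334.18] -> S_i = -0.31*5.73^i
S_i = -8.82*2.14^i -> [-8.82, -18.87, -40.39, -86.44, -184.98]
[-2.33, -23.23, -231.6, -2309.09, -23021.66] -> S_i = -2.33*9.97^i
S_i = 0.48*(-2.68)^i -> [0.48, -1.29, 3.45, -9.24, 24.76]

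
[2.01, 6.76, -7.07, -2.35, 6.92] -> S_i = Random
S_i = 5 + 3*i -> [5, 8, 11, 14, 17]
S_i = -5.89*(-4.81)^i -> [-5.89, 28.33, -136.27, 655.47, -3152.79]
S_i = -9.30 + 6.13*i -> [-9.3, -3.17, 2.96, 9.09, 15.22]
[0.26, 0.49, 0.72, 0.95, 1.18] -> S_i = 0.26 + 0.23*i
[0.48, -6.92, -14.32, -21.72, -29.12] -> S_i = 0.48 + -7.40*i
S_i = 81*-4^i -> [81, -324, 1296, -5184, 20736]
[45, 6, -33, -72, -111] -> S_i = 45 + -39*i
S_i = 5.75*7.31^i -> [5.75, 42.03, 307.26, 2246.05, 16418.65]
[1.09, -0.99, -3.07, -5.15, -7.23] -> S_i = 1.09 + -2.08*i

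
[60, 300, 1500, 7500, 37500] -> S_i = 60*5^i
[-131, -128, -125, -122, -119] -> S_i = -131 + 3*i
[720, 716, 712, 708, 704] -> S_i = 720 + -4*i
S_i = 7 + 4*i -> [7, 11, 15, 19, 23]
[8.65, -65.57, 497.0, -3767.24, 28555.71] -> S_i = 8.65*(-7.58)^i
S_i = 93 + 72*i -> [93, 165, 237, 309, 381]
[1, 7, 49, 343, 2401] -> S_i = 1*7^i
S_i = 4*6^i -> [4, 24, 144, 864, 5184]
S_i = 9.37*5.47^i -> [9.37, 51.25, 280.36, 1533.56, 8388.59]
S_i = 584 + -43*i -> [584, 541, 498, 455, 412]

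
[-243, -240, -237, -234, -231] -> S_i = -243 + 3*i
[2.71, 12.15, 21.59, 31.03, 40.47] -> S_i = 2.71 + 9.44*i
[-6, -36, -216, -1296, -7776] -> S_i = -6*6^i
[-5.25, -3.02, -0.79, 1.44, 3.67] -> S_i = -5.25 + 2.23*i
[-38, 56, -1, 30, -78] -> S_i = Random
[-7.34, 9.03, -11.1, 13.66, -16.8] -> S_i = -7.34*(-1.23)^i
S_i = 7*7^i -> [7, 49, 343, 2401, 16807]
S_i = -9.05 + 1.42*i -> [-9.05, -7.63, -6.21, -4.79, -3.37]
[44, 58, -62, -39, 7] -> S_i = Random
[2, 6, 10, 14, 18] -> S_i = 2 + 4*i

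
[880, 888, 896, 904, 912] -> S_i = 880 + 8*i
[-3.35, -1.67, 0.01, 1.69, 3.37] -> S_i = -3.35 + 1.68*i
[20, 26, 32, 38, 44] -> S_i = 20 + 6*i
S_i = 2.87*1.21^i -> [2.87, 3.47, 4.2, 5.08, 6.15]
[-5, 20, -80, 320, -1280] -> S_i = -5*-4^i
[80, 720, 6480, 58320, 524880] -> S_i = 80*9^i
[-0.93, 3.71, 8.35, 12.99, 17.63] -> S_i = -0.93 + 4.64*i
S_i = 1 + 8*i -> [1, 9, 17, 25, 33]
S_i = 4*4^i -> [4, 16, 64, 256, 1024]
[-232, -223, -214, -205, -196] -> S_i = -232 + 9*i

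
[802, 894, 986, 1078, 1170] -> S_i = 802 + 92*i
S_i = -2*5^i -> [-2, -10, -50, -250, -1250]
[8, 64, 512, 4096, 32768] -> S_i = 8*8^i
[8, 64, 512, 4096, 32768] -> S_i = 8*8^i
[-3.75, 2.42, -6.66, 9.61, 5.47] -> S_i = Random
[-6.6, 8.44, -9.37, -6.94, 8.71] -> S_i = Random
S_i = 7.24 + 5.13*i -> [7.24, 12.37, 17.5, 22.63, 27.76]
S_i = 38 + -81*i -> [38, -43, -124, -205, -286]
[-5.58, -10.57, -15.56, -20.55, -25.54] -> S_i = -5.58 + -4.99*i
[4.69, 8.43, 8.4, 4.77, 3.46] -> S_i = Random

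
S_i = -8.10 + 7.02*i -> [-8.1, -1.08, 5.94, 12.96, 19.98]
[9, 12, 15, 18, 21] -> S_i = 9 + 3*i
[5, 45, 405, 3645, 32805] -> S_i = 5*9^i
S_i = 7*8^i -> [7, 56, 448, 3584, 28672]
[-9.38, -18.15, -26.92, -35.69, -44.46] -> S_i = -9.38 + -8.77*i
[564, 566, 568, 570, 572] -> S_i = 564 + 2*i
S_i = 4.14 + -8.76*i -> [4.14, -4.62, -13.38, -22.14, -30.9]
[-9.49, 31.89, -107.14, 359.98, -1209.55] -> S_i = -9.49*(-3.36)^i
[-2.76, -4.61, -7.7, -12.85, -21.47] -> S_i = -2.76*1.67^i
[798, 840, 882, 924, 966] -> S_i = 798 + 42*i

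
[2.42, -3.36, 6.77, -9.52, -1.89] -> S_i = Random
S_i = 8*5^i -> [8, 40, 200, 1000, 5000]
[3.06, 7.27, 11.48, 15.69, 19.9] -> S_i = 3.06 + 4.21*i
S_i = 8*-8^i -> [8, -64, 512, -4096, 32768]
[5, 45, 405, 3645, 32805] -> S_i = 5*9^i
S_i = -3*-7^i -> [-3, 21, -147, 1029, -7203]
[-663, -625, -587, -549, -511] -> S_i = -663 + 38*i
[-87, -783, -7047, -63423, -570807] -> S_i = -87*9^i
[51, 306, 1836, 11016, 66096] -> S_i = 51*6^i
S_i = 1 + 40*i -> [1, 41, 81, 121, 161]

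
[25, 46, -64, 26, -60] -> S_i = Random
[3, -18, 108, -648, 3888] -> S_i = 3*-6^i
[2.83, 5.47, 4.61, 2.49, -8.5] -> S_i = Random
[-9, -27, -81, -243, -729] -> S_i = -9*3^i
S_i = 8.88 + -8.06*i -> [8.88, 0.82, -7.24, -15.3, -23.36]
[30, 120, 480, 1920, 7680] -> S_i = 30*4^i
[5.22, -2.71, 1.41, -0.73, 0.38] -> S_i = 5.22*(-0.52)^i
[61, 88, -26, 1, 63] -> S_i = Random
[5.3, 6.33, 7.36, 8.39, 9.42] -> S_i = 5.30 + 1.03*i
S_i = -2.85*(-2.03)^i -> [-2.85, 5.79, -11.74, 23.84, -48.4]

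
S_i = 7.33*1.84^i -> [7.33, 13.49, 24.82, 45.66, 84.02]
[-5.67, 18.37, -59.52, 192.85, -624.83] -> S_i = -5.67*(-3.24)^i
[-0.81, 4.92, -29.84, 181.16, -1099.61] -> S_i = -0.81*(-6.07)^i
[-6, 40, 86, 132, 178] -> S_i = -6 + 46*i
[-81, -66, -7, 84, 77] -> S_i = Random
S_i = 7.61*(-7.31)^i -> [7.61, -55.63, 406.65, -2972.6, 21729.72]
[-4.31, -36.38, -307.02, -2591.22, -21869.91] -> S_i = -4.31*8.44^i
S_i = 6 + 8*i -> [6, 14, 22, 30, 38]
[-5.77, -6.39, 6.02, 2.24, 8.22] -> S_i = Random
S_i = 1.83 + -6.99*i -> [1.83, -5.16, -12.15, -19.14, -26.13]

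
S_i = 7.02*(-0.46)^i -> [7.02, -3.23, 1.49, -0.68, 0.31]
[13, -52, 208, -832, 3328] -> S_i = 13*-4^i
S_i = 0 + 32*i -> [0, 32, 64, 96, 128]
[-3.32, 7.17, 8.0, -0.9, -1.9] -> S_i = Random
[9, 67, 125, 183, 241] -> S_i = 9 + 58*i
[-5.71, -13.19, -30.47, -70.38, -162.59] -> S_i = -5.71*2.31^i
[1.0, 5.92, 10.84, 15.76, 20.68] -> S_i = 1.00 + 4.92*i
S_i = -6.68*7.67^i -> [-6.68, -51.24, -392.98, -3014.13, -23118.41]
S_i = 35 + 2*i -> [35, 37, 39, 41, 43]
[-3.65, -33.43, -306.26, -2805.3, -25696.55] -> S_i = -3.65*9.16^i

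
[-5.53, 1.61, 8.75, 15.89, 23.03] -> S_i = -5.53 + 7.14*i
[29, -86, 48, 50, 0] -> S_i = Random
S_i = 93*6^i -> [93, 558, 3348, 20088, 120528]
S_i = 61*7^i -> [61, 427, 2989, 20923, 146461]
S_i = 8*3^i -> [8, 24, 72, 216, 648]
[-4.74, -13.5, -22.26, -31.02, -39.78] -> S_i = -4.74 + -8.76*i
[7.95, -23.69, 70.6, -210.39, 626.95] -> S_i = 7.95*(-2.98)^i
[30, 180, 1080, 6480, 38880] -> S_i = 30*6^i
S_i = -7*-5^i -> [-7, 35, -175, 875, -4375]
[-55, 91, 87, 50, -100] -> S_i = Random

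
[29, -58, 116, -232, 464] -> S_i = 29*-2^i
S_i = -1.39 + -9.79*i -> [-1.39, -11.18, -20.97, -30.76, -40.55]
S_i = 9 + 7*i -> [9, 16, 23, 30, 37]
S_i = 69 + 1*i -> [69, 70, 71, 72, 73]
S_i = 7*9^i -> [7, 63, 567, 5103, 45927]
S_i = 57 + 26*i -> [57, 83, 109, 135, 161]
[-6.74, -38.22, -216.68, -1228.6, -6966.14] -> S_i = -6.74*5.67^i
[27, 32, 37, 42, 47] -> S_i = 27 + 5*i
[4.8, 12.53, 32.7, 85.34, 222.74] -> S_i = 4.80*2.61^i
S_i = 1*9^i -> [1, 9, 81, 729, 6561]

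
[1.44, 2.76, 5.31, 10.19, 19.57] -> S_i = 1.44*1.92^i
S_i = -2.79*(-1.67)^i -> [-2.79, 4.66, -7.78, 12.99, -21.7]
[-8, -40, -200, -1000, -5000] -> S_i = -8*5^i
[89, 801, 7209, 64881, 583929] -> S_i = 89*9^i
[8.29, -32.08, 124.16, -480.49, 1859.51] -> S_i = 8.29*(-3.87)^i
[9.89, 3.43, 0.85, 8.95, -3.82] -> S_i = Random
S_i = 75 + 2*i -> [75, 77, 79, 81, 83]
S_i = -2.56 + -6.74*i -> [-2.56, -9.3, -16.04, -22.78, -29.52]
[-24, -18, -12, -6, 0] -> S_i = -24 + 6*i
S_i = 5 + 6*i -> [5, 11, 17, 23, 29]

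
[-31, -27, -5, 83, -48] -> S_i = Random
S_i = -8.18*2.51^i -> [-8.18, -20.53, -51.53, -129.35, -324.67]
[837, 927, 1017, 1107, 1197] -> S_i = 837 + 90*i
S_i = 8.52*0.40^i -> [8.52, 3.41, 1.36, 0.55, 0.22]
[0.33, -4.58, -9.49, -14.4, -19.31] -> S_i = 0.33 + -4.91*i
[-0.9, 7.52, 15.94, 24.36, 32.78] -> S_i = -0.90 + 8.42*i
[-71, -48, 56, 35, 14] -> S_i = Random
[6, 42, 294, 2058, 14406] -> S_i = 6*7^i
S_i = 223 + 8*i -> [223, 231, 239, 247, 255]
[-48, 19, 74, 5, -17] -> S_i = Random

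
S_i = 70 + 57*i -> [70, 127, 184, 241, 298]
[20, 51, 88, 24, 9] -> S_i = Random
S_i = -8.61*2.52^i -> [-8.61, -21.7, -54.68, -137.79, -347.22]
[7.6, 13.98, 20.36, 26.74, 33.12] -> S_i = 7.60 + 6.38*i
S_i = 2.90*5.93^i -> [2.9, 17.2, 101.98, 604.73, 3586.05]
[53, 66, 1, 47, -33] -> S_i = Random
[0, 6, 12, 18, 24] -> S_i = 0 + 6*i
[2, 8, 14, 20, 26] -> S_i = 2 + 6*i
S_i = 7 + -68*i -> [7, -61, -129, -197, -265]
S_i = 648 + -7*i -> [648, 641, 634, 627, 620]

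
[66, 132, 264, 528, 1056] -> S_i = 66*2^i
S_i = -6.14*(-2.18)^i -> [-6.14, 13.39, -29.18, 63.61, -138.67]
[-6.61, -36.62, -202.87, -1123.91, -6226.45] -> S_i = -6.61*5.54^i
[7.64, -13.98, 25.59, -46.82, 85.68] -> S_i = 7.64*(-1.83)^i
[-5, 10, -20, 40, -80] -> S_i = -5*-2^i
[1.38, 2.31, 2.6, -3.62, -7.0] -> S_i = Random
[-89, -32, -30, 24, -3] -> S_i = Random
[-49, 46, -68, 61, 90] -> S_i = Random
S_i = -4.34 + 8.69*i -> [-4.34, 4.35, 13.04, 21.73, 30.42]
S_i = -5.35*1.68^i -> [-5.35, -8.99, -15.1, -25.37, -42.62]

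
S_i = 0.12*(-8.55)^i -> [0.12, -1.03, 8.77, -75.0, 641.28]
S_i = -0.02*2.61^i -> [-0.02, -0.05, -0.14, -0.36, -0.93]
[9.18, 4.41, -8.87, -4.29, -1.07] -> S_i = Random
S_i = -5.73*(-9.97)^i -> [-5.73, 57.13, -569.57, 5678.58, -56615.49]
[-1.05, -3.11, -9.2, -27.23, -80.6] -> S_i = -1.05*2.96^i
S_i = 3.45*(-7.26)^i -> [3.45, -25.05, 181.84, -1320.17, 9584.41]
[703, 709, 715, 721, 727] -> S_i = 703 + 6*i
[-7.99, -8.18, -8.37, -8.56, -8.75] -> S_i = -7.99 + -0.19*i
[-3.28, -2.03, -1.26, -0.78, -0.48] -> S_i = -3.28*0.62^i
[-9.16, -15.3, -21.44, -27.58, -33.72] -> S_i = -9.16 + -6.14*i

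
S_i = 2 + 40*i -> [2, 42, 82, 122, 162]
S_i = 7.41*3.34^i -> [7.41, 24.75, 82.66, 276.09, 922.16]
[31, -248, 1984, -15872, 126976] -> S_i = 31*-8^i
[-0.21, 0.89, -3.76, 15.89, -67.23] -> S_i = -0.21*(-4.23)^i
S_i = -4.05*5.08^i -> [-4.05, -20.57, -104.52, -530.94, -2697.18]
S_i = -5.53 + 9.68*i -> [-5.53, 4.15, 13.83, 23.51, 33.19]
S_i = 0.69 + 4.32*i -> [0.69, 5.01, 9.33, 13.65, 17.97]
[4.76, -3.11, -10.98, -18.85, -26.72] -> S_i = 4.76 + -7.87*i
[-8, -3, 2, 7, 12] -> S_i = -8 + 5*i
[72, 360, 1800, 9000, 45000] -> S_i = 72*5^i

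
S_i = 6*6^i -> [6, 36, 216, 1296, 7776]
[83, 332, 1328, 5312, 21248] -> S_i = 83*4^i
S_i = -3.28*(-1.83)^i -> [-3.28, 6.0, -10.98, 20.1, -36.79]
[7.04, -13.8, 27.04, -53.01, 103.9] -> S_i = 7.04*(-1.96)^i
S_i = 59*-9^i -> [59, -531, 4779, -43011, 387099]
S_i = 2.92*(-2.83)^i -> [2.92, -8.26, 23.39, -66.18, 187.3]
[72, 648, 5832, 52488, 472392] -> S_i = 72*9^i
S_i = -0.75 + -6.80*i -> [-0.75, -7.55, -14.35, -21.15, -27.95]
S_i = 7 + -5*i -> [7, 2, -3, -8, -13]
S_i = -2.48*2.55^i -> [-2.48, -6.32, -16.13, -41.12, -104.86]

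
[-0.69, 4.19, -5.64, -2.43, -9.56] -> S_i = Random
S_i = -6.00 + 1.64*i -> [-6.0, -4.36, -2.72, -1.08, 0.56]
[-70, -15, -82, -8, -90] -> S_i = Random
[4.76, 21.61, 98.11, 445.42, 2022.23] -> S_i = 4.76*4.54^i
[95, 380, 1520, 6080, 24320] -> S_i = 95*4^i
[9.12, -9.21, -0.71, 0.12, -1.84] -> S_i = Random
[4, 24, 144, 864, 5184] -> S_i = 4*6^i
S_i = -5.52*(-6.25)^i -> [-5.52, 34.5, -215.62, 1347.66, -8422.85]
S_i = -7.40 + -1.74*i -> [-7.4, -9.14, -10.88, -12.62, -14.36]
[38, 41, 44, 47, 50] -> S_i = 38 + 3*i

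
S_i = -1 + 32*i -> [-1, 31, 63, 95, 127]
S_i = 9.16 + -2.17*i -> [9.16, 6.99, 4.82, 2.65, 0.48]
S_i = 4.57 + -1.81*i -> [4.57, 2.76, 0.95, -0.86, -2.67]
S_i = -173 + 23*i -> [-173, -150, -127, -104, -81]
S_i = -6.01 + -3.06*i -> [-6.01, -9.07, -12.13, -15.19, -18.25]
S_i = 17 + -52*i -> [17, -35, -87, -139, -191]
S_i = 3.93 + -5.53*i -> [3.93, -1.6, -7.13, -12.66, -18.19]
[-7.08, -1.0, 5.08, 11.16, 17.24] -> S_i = -7.08 + 6.08*i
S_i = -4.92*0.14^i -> [-4.92, -0.69, -0.1, -0.01, -0.0]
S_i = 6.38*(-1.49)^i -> [6.38, -9.51, 14.16, -21.1, 31.45]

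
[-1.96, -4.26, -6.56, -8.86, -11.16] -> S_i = -1.96 + -2.30*i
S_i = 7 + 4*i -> [7, 11, 15, 19, 23]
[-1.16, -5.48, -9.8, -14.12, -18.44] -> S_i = -1.16 + -4.32*i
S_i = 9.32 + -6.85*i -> [9.32, 2.47, -4.38, -11.23, -18.08]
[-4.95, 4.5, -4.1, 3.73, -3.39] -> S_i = -4.95*(-0.91)^i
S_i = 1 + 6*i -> [1, 7, 13, 19, 25]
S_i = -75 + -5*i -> [-75, -80, -85, -90, -95]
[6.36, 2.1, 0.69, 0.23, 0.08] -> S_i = 6.36*0.33^i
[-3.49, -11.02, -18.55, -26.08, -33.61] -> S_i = -3.49 + -7.53*i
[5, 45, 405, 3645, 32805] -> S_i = 5*9^i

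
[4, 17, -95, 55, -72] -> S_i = Random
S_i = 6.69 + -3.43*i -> [6.69, 3.26, -0.17, -3.6, -7.03]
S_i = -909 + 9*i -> [-909, -900, -891, -882, -873]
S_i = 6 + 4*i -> [6, 10, 14, 18, 22]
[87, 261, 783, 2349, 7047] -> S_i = 87*3^i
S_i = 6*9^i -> [6, 54, 486, 4374, 39366]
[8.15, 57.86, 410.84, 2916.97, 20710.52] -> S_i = 8.15*7.10^i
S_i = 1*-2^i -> [1, -2, 4, -8, 16]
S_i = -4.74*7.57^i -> [-4.74, -35.88, -271.63, -2056.2, -15565.46]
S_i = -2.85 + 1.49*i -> [-2.85, -1.36, 0.13, 1.62, 3.11]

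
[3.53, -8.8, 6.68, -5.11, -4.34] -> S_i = Random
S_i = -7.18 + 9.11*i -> [-7.18, 1.93, 11.04, 20.15, 29.26]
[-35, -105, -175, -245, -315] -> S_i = -35 + -70*i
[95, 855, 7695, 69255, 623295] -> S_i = 95*9^i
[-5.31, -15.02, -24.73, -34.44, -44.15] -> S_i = -5.31 + -9.71*i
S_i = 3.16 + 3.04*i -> [3.16, 6.2, 9.24, 12.28, 15.32]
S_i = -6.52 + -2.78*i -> [-6.52, -9.3, -12.08, -14.86, -17.64]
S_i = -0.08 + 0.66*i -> [-0.08, 0.58, 1.24, 1.9, 2.56]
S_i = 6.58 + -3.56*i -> [6.58, 3.02, -0.54, -4.1, -7.66]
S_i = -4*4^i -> [-4, -16, -64, -256, -1024]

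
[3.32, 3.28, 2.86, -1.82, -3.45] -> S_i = Random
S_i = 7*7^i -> [7, 49, 343, 2401, 16807]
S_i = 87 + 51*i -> [87, 138, 189, 240, 291]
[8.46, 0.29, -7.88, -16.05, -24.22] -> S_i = 8.46 + -8.17*i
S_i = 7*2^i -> [7, 14, 28, 56, 112]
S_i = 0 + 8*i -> [0, 8, 16, 24, 32]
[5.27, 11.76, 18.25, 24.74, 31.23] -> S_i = 5.27 + 6.49*i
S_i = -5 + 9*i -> [-5, 4, 13, 22, 31]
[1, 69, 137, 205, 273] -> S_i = 1 + 68*i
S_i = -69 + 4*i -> [-69, -65, -61, -57, -53]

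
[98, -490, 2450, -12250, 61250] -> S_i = 98*-5^i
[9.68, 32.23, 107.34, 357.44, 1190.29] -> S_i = 9.68*3.33^i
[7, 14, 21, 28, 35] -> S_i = 7 + 7*i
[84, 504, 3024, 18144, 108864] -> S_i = 84*6^i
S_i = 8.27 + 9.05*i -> [8.27, 17.32, 26.37, 35.42, 44.47]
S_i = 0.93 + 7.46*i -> [0.93, 8.39, 15.85, 23.31, 30.77]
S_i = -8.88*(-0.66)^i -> [-8.88, 5.86, -3.87, 2.55, -1.68]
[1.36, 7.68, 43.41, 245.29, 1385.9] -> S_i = 1.36*5.65^i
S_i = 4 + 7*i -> [4, 11, 18, 25, 32]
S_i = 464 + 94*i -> [464, 558, 652, 746, 840]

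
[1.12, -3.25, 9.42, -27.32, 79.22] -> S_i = 1.12*(-2.90)^i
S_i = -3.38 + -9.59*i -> [-3.38, -12.97, -22.56, -32.15, -41.74]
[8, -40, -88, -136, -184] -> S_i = 8 + -48*i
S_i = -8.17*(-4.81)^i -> [-8.17, 39.3, -189.02, 909.2, -4373.23]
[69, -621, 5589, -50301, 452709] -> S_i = 69*-9^i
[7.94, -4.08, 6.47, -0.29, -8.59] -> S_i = Random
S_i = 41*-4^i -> [41, -164, 656, -2624, 10496]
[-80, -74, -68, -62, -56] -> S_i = -80 + 6*i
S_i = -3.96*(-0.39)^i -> [-3.96, 1.54, -0.6, 0.23, -0.09]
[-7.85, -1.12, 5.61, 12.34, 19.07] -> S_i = -7.85 + 6.73*i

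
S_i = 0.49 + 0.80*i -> [0.49, 1.29, 2.09, 2.89, 3.69]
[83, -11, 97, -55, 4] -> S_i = Random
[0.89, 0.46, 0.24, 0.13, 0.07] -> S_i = 0.89*0.52^i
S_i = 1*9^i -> [1, 9, 81, 729, 6561]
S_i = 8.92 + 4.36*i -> [8.92, 13.28, 17.64, 22.0, 26.36]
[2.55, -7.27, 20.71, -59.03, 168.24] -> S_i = 2.55*(-2.85)^i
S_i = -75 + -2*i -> [-75, -77, -79, -81, -83]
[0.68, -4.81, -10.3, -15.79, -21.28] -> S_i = 0.68 + -5.49*i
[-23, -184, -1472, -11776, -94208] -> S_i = -23*8^i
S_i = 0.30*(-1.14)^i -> [0.3, -0.34, 0.39, -0.44, 0.51]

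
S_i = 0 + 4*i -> [0, 4, 8, 12, 16]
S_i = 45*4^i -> [45, 180, 720, 2880, 11520]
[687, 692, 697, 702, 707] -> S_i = 687 + 5*i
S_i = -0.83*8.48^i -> [-0.83, -7.04, -59.69, -506.13, -4292.02]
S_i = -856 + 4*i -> [-856, -852, -848, -844, -840]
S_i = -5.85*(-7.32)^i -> [-5.85, 42.82, -313.46, 2294.51, -16795.78]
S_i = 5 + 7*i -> [5, 12, 19, 26, 33]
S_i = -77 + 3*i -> [-77, -74, -71, -68, -65]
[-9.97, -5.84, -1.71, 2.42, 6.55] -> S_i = -9.97 + 4.13*i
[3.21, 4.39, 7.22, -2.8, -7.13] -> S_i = Random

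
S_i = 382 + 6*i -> [382, 388, 394, 400, 406]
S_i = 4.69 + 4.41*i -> [4.69, 9.1, 13.51, 17.92, 22.33]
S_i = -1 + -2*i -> [-1, -3, -5, -7, -9]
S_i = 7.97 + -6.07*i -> [7.97, 1.9, -4.17, -10.24, -16.31]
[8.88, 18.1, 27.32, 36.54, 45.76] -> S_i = 8.88 + 9.22*i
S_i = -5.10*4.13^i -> [-5.1, -21.06, -86.99, -359.27, -1483.78]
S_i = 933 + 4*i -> [933, 937, 941, 945, 949]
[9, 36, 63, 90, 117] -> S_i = 9 + 27*i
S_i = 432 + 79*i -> [432, 511, 590, 669, 748]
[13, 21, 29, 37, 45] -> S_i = 13 + 8*i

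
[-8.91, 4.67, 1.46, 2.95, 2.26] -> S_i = Random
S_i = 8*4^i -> [8, 32, 128, 512, 2048]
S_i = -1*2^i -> [-1, -2, -4, -8, -16]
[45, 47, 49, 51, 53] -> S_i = 45 + 2*i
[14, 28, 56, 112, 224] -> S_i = 14*2^i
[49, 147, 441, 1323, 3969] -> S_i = 49*3^i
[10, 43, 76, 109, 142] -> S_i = 10 + 33*i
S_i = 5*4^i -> [5, 20, 80, 320, 1280]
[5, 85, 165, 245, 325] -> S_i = 5 + 80*i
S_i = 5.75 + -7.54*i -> [5.75, -1.79, -9.33, -16.87, -24.41]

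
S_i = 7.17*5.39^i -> [7.17, 38.65, 208.3, 1122.76, 6051.66]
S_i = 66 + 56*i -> [66, 122, 178, 234, 290]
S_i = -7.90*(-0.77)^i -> [-7.9, 6.08, -4.68, 3.61, -2.78]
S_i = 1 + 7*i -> [1, 8, 15, 22, 29]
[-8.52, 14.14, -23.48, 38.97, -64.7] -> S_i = -8.52*(-1.66)^i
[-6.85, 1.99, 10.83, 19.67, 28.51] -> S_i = -6.85 + 8.84*i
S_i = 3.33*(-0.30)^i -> [3.33, -1.0, 0.3, -0.09, 0.03]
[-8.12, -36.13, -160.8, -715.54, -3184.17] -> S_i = -8.12*4.45^i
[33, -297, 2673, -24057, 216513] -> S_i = 33*-9^i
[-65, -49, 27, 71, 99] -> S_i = Random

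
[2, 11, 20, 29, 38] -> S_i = 2 + 9*i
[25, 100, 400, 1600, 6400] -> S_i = 25*4^i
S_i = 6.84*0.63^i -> [6.84, 4.31, 2.71, 1.71, 1.08]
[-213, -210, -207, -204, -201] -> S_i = -213 + 3*i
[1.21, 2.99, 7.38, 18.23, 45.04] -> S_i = 1.21*2.47^i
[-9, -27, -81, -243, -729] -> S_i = -9*3^i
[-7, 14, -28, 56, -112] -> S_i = -7*-2^i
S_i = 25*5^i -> [25, 125, 625, 3125, 15625]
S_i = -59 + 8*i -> [-59, -51, -43, -35, -27]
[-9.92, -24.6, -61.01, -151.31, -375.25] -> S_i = -9.92*2.48^i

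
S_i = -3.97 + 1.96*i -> [-3.97, -2.01, -0.05, 1.91, 3.87]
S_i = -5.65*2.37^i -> [-5.65, -13.39, -31.74, -75.21, -178.26]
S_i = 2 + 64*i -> [2, 66, 130, 194, 258]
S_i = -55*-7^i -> [-55, 385, -2695, 18865, -132055]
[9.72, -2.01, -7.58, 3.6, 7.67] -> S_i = Random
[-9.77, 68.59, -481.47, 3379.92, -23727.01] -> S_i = -9.77*(-7.02)^i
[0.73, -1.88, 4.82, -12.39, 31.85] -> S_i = 0.73*(-2.57)^i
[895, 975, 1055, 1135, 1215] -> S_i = 895 + 80*i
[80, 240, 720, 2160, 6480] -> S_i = 80*3^i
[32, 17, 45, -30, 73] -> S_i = Random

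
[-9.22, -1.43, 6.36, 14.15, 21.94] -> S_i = -9.22 + 7.79*i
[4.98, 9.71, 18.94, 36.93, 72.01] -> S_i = 4.98*1.95^i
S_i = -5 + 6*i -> [-5, 1, 7, 13, 19]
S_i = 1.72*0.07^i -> [1.72, 0.12, 0.01, 0.0, 0.0]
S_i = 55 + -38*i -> [55, 17, -21, -59, -97]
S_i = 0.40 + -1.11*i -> [0.4, -0.71, -1.82, -2.93, -4.04]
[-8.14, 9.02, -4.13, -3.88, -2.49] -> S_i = Random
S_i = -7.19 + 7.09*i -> [-7.19, -0.1, 6.99, 14.08, 21.17]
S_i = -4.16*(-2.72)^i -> [-4.16, 11.32, -30.78, 83.71, -227.7]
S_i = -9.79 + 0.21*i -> [-9.79, -9.58, -9.37, -9.16, -8.95]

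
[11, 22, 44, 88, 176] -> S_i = 11*2^i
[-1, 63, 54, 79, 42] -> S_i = Random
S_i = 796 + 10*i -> [796, 806, 816, 826, 836]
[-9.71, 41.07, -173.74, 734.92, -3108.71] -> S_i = -9.71*(-4.23)^i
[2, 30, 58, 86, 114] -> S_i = 2 + 28*i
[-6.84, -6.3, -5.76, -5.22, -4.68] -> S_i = -6.84 + 0.54*i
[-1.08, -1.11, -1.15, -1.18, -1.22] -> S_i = -1.08*1.03^i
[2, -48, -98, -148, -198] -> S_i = 2 + -50*i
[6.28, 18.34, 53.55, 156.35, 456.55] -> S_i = 6.28*2.92^i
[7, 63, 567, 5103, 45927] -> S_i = 7*9^i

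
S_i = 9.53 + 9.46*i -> [9.53, 18.99, 28.45, 37.91, 47.37]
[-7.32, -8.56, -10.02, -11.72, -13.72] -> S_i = -7.32*1.17^i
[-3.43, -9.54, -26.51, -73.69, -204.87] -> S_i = -3.43*2.78^i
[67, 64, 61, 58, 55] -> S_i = 67 + -3*i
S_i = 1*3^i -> [1, 3, 9, 27, 81]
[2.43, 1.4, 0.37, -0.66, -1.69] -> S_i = 2.43 + -1.03*i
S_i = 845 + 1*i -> [845, 846, 847, 848, 849]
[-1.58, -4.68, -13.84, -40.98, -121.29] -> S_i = -1.58*2.96^i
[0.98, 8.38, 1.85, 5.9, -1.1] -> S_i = Random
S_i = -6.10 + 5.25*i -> [-6.1, -0.85, 4.4, 9.65, 14.9]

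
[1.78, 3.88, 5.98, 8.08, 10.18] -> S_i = 1.78 + 2.10*i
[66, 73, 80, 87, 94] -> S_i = 66 + 7*i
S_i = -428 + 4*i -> [-428, -424, -420, -416, -412]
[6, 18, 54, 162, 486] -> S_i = 6*3^i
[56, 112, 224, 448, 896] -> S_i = 56*2^i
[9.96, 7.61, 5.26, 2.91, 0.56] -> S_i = 9.96 + -2.35*i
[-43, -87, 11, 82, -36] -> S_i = Random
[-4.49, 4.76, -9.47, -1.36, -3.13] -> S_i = Random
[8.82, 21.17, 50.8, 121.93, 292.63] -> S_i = 8.82*2.40^i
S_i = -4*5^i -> [-4, -20, -100, -500, -2500]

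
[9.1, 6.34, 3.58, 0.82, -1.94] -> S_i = 9.10 + -2.76*i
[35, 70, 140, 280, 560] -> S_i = 35*2^i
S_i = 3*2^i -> [3, 6, 12, 24, 48]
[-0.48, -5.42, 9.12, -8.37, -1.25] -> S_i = Random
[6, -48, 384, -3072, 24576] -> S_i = 6*-8^i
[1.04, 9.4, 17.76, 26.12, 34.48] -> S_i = 1.04 + 8.36*i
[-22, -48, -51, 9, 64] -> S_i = Random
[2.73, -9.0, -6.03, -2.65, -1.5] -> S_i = Random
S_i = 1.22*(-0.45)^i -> [1.22, -0.55, 0.25, -0.11, 0.05]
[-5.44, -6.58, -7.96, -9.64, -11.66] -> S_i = -5.44*1.21^i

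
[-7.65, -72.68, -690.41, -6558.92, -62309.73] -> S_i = -7.65*9.50^i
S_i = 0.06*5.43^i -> [0.06, 0.33, 1.77, 9.61, 52.16]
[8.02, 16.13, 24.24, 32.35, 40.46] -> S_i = 8.02 + 8.11*i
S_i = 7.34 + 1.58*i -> [7.34, 8.92, 10.5, 12.08, 13.66]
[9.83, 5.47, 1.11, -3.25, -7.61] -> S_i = 9.83 + -4.36*i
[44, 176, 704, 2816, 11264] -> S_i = 44*4^i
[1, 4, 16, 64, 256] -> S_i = 1*4^i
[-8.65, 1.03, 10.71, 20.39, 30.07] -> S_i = -8.65 + 9.68*i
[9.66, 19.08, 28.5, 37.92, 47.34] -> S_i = 9.66 + 9.42*i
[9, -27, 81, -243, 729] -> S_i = 9*-3^i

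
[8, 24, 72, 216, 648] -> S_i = 8*3^i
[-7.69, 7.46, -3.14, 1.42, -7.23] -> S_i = Random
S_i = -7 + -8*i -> [-7, -15, -23, -31, -39]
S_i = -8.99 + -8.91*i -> [-8.99, -17.9, -26.81, -35.72, -44.63]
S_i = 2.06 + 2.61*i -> [2.06, 4.67, 7.28, 9.89, 12.5]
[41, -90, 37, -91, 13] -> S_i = Random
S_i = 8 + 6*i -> [8, 14, 20, 26, 32]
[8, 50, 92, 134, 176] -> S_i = 8 + 42*i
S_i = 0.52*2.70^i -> [0.52, 1.4, 3.79, 10.24, 27.63]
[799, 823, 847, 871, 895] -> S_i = 799 + 24*i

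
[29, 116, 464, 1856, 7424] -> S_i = 29*4^i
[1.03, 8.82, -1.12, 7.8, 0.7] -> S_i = Random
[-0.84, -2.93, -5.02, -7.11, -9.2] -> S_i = -0.84 + -2.09*i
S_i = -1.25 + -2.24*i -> [-1.25, -3.49, -5.73, -7.97, -10.21]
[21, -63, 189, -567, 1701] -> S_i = 21*-3^i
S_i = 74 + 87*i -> [74, 161, 248, 335, 422]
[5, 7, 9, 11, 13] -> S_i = 5 + 2*i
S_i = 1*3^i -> [1, 3, 9, 27, 81]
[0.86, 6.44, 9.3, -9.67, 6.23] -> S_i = Random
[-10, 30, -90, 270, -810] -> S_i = -10*-3^i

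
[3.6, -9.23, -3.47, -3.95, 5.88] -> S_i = Random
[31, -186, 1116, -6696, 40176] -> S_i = 31*-6^i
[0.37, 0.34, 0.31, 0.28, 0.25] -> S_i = 0.37*0.91^i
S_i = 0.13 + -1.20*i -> [0.13, -1.07, -2.27, -3.47, -4.67]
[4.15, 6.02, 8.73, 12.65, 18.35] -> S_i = 4.15*1.45^i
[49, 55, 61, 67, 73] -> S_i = 49 + 6*i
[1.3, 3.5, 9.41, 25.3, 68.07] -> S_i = 1.30*2.69^i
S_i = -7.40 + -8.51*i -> [-7.4, -15.91, -24.42, -32.93, -41.44]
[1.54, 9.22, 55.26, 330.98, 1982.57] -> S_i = 1.54*5.99^i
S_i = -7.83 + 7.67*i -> [-7.83, -0.16, 7.51, 15.18, 22.85]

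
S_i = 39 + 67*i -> [39, 106, 173, 240, 307]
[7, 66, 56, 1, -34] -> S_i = Random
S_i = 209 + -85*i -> [209, 124, 39, -46, -131]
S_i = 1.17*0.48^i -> [1.17, 0.56, 0.27, 0.13, 0.06]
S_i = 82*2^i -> [82, 164, 328, 656, 1312]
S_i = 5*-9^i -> [5, -45, 405, -3645, 32805]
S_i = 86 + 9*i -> [86, 95, 104, 113, 122]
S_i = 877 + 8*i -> [877, 885, 893, 901, 909]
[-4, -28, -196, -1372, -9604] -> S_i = -4*7^i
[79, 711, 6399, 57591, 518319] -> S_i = 79*9^i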